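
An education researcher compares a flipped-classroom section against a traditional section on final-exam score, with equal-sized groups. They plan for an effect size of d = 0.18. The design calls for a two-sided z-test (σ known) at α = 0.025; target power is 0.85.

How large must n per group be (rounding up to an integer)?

n = 664 per group

For power 0.85 need Φ(δ − z_{0.0125}) = 0.85, so δ = z_{0.0125} + z_{0.15} = 2.241 + 1.036 = 3.278.
(For δ > 0 the lower-tail rejection region contributes negligibly to power, so the one-term inversion is standard.)
δ = d·√(n/2) ⇒ n = 2(δ/d)² = 2 × (3.278 / 0.18)² = 663.22.
Round up to the next whole unit.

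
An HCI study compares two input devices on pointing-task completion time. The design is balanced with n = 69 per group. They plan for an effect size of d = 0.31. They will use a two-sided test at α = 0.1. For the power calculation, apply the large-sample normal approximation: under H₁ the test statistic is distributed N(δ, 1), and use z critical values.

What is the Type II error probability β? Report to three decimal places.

Noncentrality parameter: δ = d·√(n/2) = 0.31 × √(69/2) = 1.8208
Critical value for a two-sided test at α = 0.1: z_{α/2} = 1.645.
Power = Φ(δ − 1.645) + Φ(−δ − 1.645) = Φ(0.176) + Φ(-3.466) = 0.5698 + 0.0003 = 0.5701.
Type II error: β = 1 − power = 1 − 0.5701 = 0.4299.

β ≈ 0.430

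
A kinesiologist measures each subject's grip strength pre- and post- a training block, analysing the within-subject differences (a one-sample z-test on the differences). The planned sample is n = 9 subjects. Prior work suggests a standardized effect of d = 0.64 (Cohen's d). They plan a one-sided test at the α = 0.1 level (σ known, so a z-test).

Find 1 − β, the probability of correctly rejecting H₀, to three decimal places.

Power ≈ 0.738

Noncentrality parameter: δ = d·√n = 0.64 × √9 = 1.9200
One-sided α = 0.1 → critical value z_{0.1} = 1.282.
Power = Φ(δ − 1.282) = Φ(0.638) = 0.7384.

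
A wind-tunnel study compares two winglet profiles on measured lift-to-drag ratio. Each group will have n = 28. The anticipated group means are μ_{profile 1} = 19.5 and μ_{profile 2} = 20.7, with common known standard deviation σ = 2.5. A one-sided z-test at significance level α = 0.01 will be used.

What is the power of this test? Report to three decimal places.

Standardized effect: d = |μ_{profile 1} − μ_{profile 2}| / σ = |19.5 − 20.7| / 2.5 = 0.4800
Noncentrality parameter: λ = d·√(n/2) = 0.4800 × √(28/2) = 1.7960
One-sided α = 0.01 → critical value z_{0.01} = 2.326.
Power = Φ(λ − 2.326) = Φ(-0.530) = 0.2979.

Power ≈ 0.298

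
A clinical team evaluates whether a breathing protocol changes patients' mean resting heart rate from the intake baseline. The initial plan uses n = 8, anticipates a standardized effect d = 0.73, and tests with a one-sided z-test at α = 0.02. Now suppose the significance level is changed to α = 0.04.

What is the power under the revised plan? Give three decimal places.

Power ≈ 0.623

δ = d·√n = 0.73 × √8 = 2.0648 (unchanged). New critical value: z_{0.04} = 1.751.
Revised power = Φ(δ − 1.751) = Φ(0.314) = 0.6233.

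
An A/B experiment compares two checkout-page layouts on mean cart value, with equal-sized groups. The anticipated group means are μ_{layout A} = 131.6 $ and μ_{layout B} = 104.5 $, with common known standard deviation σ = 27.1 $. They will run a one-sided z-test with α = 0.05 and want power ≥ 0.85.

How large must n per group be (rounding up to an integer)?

Standardized effect: d = |μ_{layout A} − μ_{layout B}| / σ = |131.6 − 104.5| / 27.1 = 1.0000
Set Φ(δ − 1.645) = 0.85; then δ − 1.645 = Φ⁻¹(0.85) = 1.036, giving δ = 2.681.
δ = d·√(n/2) ⇒ n = 2(δ/d)² = 2 × (2.681 / 1.0000)² = 14.38.
Round up to the next whole unit.

n = 15 per group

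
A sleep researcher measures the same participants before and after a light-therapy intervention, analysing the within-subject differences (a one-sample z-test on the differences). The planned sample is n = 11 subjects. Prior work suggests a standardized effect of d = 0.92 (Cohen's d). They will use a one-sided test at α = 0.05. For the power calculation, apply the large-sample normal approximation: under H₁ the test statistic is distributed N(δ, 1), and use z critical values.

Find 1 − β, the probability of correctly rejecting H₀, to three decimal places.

Power ≈ 0.920

Noncentrality parameter: δ = d·√n = 0.92 × √11 = 3.0513
One-sided α = 0.05 → critical value z_{0.05} = 1.645.
Power = Φ(δ − 1.645) = Φ(1.406) = 0.9202.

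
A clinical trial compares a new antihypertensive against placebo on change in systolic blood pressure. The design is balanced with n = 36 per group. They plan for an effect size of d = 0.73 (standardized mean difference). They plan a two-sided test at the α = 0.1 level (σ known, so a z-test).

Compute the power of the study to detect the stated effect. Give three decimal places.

Noncentrality parameter: λ = d·√(n/2) = 0.73 × √(36/2) = 3.0971
Two-sided α = 0.1 → critical value z_{0.05} = 1.645.
Power = Φ(λ − 1.645) + Φ(−λ − 1.645) = Φ(1.452) + Φ(-4.742) = 0.9268 + 0.0000 = 0.9268.

Power ≈ 0.927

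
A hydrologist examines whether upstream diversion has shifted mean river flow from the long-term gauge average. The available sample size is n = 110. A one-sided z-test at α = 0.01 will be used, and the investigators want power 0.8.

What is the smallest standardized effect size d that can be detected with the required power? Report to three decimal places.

d ≈ 0.302

Need Φ(δ − 2.326) = 0.8, so δ = 2.326 + 0.842 = 3.168.
δ = d·√n ⇒ d = δ/√n = 3.168/√110 = 0.3021.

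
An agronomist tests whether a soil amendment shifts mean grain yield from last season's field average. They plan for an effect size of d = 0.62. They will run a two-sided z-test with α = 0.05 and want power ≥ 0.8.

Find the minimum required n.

n = 21

Set Φ(δ − 1.960) = 0.8; then δ − 1.960 = Φ⁻¹(0.8) = 0.842, giving δ = 2.802.
(The Φ(−δ − z_{α/2}) term is vanishingly small for δ > 0 and is dropped in the standard sample-size formula.)
δ = d·√n ⇒ n = (δ/d)² = (2.802 / 0.62)² = 20.42.
Round up to the next whole unit.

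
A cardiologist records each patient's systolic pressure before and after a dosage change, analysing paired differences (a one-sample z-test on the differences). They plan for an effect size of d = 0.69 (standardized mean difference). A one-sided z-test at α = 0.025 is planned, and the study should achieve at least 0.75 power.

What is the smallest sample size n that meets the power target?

Set Φ(δ − 1.960) = 0.75; then δ − 1.960 = Φ⁻¹(0.75) = 0.674, giving δ = 2.634.
δ = d·√n ⇒ n = (δ/d)² = (2.634 / 0.69)² = 14.58.
Round up to the next whole unit.

n = 15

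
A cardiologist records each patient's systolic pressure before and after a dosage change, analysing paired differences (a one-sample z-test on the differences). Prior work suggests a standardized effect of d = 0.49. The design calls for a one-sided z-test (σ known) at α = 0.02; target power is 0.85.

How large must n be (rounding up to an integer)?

For power 0.85 need Φ(δ − z_{0.02}) = 0.85, so δ = z_{0.02} + z_{0.15} = 2.054 + 1.036 = 3.090.
δ = d·√n ⇒ n = (δ/d)² = (3.090 / 0.49)² = 39.77.
Rounding up, n = 40.

n = 40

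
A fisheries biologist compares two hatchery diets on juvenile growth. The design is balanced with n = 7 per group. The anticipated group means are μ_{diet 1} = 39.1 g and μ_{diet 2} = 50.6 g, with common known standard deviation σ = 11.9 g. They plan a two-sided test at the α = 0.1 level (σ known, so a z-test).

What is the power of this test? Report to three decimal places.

Power ≈ 0.565

Standardized effect: d = |μ_{diet 1} − μ_{diet 2}| / σ = |39.1 − 50.6| / 11.9 = 0.9664
Noncentrality parameter: δ = d·√(n/2) = 0.9664 × √(7/2) = 1.8079
Critical value for a two-sided test at α = 0.1: z_{α/2} = 1.645.
Power = Φ(δ − 1.645) + Φ(−δ − 1.645) = Φ(0.163) + Φ(-3.453) = 0.5648 + 0.0003 = 0.5651.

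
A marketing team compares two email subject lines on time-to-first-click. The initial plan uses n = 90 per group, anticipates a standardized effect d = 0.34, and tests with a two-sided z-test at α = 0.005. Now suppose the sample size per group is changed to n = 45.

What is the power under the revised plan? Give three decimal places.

Power ≈ 0.116

With n = 45 per group: δ = d·√(n/2) = 0.34 × √(45/2) = 1.6128. Critical value z_{0.0025} = 2.807.
Revised power = Φ(δ − 2.807) + Φ(−δ − 2.807) = Φ(-1.194) + Φ(-4.420) = 0.1162 + 0.0000 = 0.1162.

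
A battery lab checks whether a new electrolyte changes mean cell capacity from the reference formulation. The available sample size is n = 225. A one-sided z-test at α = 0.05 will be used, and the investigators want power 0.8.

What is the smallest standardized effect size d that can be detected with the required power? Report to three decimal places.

Required noncentrality: δ = z_{0.05} + z_{0.20} = 1.645 + 0.842 = 2.486.
δ = d·√n ⇒ d = δ/√n = 2.486/√225 = 0.1658.

d ≈ 0.166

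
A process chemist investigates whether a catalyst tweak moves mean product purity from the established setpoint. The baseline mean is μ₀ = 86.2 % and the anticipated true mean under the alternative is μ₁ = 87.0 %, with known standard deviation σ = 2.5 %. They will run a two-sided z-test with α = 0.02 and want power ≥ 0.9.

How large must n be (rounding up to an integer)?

n = 128

Standardized effect: d = |μ₁ − μ₀| / σ = |87.0 − 86.2| / 2.5 = 0.3200
For power 0.9 need Φ(δ − z_{0.01}) = 0.9, so δ = z_{0.01} + z_{0.10} = 2.326 + 1.282 = 3.608.
(Ignoring the negligible lower-tail rejection probability gives the usual closed-form inversion.)
δ = d·√n ⇒ n = (δ/d)² = (3.608 / 0.3200)² = 127.12.
Rounding up, n = 128.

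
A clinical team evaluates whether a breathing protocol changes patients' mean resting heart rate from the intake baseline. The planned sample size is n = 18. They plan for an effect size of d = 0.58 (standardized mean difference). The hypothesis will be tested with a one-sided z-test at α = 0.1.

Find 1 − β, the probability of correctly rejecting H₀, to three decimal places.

Noncentrality parameter: δ = d·√n = 0.58 × √18 = 2.4607
One-sided α = 0.1 → critical value z_{0.1} = 1.282.
Power = Φ(δ − 1.282) = Φ(1.179) = 0.8808.

Power ≈ 0.881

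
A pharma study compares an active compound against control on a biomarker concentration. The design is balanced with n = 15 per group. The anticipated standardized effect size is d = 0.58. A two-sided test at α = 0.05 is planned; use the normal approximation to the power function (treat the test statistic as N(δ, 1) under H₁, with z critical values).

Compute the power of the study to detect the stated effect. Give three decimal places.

Noncentrality parameter: δ = d·√(n/2) = 0.58 × √(15/2) = 1.5884
Two-sided α = 0.05 → critical value z_{0.025} = 1.960.
Power = Φ(δ − 1.960) + Φ(−δ − 1.960) = Φ(-0.372) + Φ(-3.548) = 0.3551 + 0.0002 = 0.3553.

Power ≈ 0.355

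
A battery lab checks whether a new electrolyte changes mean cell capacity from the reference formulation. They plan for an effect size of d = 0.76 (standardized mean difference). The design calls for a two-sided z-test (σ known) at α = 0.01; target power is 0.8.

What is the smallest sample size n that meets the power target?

n = 21

Set Φ(δ − 2.576) = 0.8; then δ − 2.576 = Φ⁻¹(0.8) = 0.842, giving δ = 3.417.
(The Φ(−δ − z_{α/2}) term is vanishingly small for δ > 0 and is dropped in the standard sample-size formula.)
δ = d·√n ⇒ n = (δ/d)² = (3.417 / 0.76)² = 20.22.
Round up to the next whole unit.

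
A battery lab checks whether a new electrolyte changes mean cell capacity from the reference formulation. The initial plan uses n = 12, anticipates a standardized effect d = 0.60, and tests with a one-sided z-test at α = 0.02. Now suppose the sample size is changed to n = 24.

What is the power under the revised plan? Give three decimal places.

With n = 24: δ = d·√n = 0.60 × √24 = 2.9394. Critical value z_{0.02} = 2.054.
Revised power = P(Z > 2.054 − δ) = Φ(0.886) = 0.8121.

Power ≈ 0.812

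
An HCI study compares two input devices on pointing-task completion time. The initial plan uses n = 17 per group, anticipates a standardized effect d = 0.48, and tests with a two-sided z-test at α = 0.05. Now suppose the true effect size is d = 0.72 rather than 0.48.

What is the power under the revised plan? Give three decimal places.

Power ≈ 0.555

With d = 0.72: δ = d·√(n/2) = 0.72 × √(17/2) = 2.0991. Critical value z_{0.025} = 1.960.
Revised power = Φ(δ − 1.960) + Φ(−δ − 1.960) = Φ(0.139) + Φ(-4.059) = 0.5553 + 0.0000 = 0.5554.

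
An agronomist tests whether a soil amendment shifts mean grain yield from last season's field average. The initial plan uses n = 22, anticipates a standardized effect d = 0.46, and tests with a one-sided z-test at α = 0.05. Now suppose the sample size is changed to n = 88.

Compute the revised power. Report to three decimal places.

With n = 88: δ = d·√n = 0.46 × √88 = 4.3152. Critical value z_{0.05} = 1.645.
Revised power = Φ(δ − 1.645) = Φ(2.670) = 0.9962.

Power ≈ 0.996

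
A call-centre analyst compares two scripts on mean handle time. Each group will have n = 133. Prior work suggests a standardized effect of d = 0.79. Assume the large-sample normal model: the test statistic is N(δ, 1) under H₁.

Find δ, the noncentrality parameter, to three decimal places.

δ = d·√(n/2) = 0.79 × √(133/2) = 6.4423

δ ≈ 6.442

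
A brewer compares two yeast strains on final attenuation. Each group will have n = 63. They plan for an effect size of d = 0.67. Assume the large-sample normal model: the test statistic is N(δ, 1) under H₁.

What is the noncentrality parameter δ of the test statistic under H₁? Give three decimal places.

δ ≈ 3.760

The noncentrality parameter scales effect size by the design's sample-size factor: δ = d·√(n/2) = 0.67 × √(63/2) = 3.7604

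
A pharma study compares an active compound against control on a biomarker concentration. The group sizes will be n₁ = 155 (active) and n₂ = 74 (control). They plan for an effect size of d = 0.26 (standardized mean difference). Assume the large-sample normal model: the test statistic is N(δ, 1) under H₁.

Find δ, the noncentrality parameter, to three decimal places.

The noncentrality parameter scales effect size by the design's sample-size factor: δ = d / √(1/n₁ + 1/n₂) = 0.26 / √(1/155 + 1/74) = 1.8401

δ ≈ 1.840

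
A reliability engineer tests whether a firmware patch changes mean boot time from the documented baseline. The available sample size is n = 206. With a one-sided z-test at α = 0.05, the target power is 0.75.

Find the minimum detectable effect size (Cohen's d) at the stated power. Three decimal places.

Need Φ(δ − 1.645) = 0.75, so δ = 1.645 + 0.674 = 2.319.
δ = d·√n ⇒ d = δ/√n = 2.319/√206 = 0.1616.

d ≈ 0.162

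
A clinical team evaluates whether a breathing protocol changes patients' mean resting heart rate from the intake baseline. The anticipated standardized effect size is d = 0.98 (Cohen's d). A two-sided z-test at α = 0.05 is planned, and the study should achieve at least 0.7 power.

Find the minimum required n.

n = 7

Set Φ(δ − 1.960) = 0.7; then δ − 1.960 = Φ⁻¹(0.7) = 0.524, giving δ = 2.484.
(The Φ(−δ − z_{α/2}) term is vanishingly small for δ > 0 and is dropped in the standard sample-size formula.)
δ = d·√n ⇒ n = (δ/d)² = (2.484 / 0.98)² = 6.43.
Rounding up, n = 7.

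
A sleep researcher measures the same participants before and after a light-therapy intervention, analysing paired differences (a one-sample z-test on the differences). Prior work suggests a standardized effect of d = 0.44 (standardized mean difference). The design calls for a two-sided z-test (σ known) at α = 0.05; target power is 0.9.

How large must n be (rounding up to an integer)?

Set Φ(δ − 1.960) = 0.9; then δ − 1.960 = Φ⁻¹(0.9) = 1.282, giving δ = 3.242.
(The Φ(−δ − z_{α/2}) term is vanishingly small for δ > 0 and is dropped in the standard sample-size formula.)
δ = d·√n ⇒ n = (δ/d)² = (3.242 / 0.44)² = 54.27.
Round up to the next whole unit.

n = 55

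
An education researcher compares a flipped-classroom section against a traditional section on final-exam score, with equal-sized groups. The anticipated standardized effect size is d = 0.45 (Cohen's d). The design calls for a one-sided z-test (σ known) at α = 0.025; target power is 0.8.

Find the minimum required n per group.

For power 0.8 need Φ(δ − z_{0.025}) = 0.8, so δ = z_{0.025} + z_{0.20} = 1.960 + 0.842 = 2.802.
δ = d·√(n/2) ⇒ n = 2(δ/d)² = 2 × (2.802 / 0.45)² = 77.52.
Rounding up, n = 78 per group.

n = 78 per group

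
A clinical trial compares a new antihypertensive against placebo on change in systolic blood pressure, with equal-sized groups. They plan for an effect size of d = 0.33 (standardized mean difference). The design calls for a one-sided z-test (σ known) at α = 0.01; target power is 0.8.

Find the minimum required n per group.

Set Φ(δ − 2.326) = 0.8; then δ − 2.326 = Φ⁻¹(0.8) = 0.842, giving δ = 3.168.
δ = d·√(n/2) ⇒ n = 2(δ/d)² = 2 × (3.168 / 0.33)² = 184.32.
Rounding up, n = 185 per group.

n = 185 per group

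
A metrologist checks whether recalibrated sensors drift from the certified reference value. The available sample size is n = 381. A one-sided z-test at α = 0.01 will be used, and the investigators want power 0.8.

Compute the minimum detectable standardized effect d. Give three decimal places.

d ≈ 0.162

Required noncentrality: δ = z_{0.01} + z_{0.20} = 2.326 + 0.842 = 3.168.
δ = d·√n ⇒ d = δ/√n = 3.168/√381 = 0.1623.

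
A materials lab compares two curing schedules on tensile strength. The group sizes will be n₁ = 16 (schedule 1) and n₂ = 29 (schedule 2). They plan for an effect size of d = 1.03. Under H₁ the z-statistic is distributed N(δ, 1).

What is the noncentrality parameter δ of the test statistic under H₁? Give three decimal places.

δ ≈ 3.307

The noncentrality parameter scales effect size by the design's sample-size factor: δ = d / √(1/n₁ + 1/n₂) = 1.03 / √(1/16 + 1/29) = 3.3074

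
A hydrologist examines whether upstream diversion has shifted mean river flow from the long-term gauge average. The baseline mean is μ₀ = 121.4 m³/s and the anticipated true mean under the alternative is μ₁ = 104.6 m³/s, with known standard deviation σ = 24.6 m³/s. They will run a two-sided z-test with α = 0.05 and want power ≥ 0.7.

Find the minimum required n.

Standardized effect: d = |μ₁ − μ₀| / σ = |104.6 − 121.4| / 24.6 = 0.6829
For power 0.7 need Φ(δ − z_{0.025}) = 0.7, so δ = z_{0.025} + z_{0.30} = 1.960 + 0.524 = 2.484.
(Ignoring the negligible lower-tail rejection probability gives the usual closed-form inversion.)
δ = d·√n ⇒ n = (δ/d)² = (2.484 / 0.6829)² = 13.23.
Rounding up, n = 14.

n = 14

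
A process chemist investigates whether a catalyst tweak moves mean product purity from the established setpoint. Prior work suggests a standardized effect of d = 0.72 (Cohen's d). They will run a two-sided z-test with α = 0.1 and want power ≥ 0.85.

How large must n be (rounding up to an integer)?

For power 0.85 need Φ(δ − z_{0.05}) = 0.85, so δ = z_{0.05} + z_{0.15} = 1.645 + 1.036 = 2.681.
(Ignoring the negligible lower-tail rejection probability gives the usual closed-form inversion.)
δ = d·√n ⇒ n = (δ/d)² = (2.681 / 0.72)² = 13.87.
Rounding up, n = 14.

n = 14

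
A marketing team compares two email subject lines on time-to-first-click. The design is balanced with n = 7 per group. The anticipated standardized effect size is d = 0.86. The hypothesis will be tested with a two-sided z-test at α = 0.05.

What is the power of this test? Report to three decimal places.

Power ≈ 0.363

Noncentrality parameter: λ = d·√(n/2) = 0.86 × √(7/2) = 1.6089
Two-sided α = 0.05 → critical value z_{0.025} = 1.960.
Power = Φ(λ − 1.960) + Φ(−λ − 1.960) = Φ(-0.351) + Φ(-3.569) = 0.3628 + 0.0002 = 0.3630.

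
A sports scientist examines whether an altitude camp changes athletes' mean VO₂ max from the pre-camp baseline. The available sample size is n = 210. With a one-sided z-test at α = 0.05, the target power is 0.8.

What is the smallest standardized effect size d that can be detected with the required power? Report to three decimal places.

d ≈ 0.172

Need Φ(δ − 1.645) = 0.8, so δ = 1.645 + 0.842 = 2.486.
δ = d·√n ⇒ d = δ/√n = 2.486/√210 = 0.1716.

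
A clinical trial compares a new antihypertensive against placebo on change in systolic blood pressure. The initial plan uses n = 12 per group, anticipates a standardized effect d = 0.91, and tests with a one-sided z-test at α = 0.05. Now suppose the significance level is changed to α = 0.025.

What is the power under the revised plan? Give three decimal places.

Power ≈ 0.606

δ = d·√(n/2) = 0.91 × √(12/2) = 2.2290 (unchanged). New critical value: z_{0.025} = 1.960.
Revised power = Φ(δ − 1.960) = Φ(0.269) = 0.6061.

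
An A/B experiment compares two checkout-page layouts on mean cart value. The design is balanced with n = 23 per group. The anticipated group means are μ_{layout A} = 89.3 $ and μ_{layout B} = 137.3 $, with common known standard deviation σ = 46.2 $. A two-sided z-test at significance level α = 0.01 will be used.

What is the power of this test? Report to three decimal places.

Power ≈ 0.828

Standardized effect: d = |μ_{layout A} − μ_{layout B}| / σ = |89.3 − 137.3| / 46.2 = 1.0390
Noncentrality parameter: δ = d·√(n/2) = 1.0390 × √(23/2) = 3.5233
Two-sided α = 0.01 → critical value z_{0.005} = 2.576.
Power = Φ(δ − 2.576) + Φ(−δ − 2.576) = Φ(0.947) + Φ(-6.099) = 0.8283 + 0.0000 = 0.8283.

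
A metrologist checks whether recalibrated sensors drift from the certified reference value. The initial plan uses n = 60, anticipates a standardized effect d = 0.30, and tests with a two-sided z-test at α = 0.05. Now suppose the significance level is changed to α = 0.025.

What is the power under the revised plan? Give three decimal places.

δ = d·√n = 0.30 × √60 = 2.3238 (unchanged). New critical value: z_{0.0125} = 2.241.
Revised power = Φ(δ − 2.241) + Φ(−δ − 2.241) = Φ(0.082) + Φ(-4.565) = 0.5328 + 0.0000 = 0.5328.

Power ≈ 0.533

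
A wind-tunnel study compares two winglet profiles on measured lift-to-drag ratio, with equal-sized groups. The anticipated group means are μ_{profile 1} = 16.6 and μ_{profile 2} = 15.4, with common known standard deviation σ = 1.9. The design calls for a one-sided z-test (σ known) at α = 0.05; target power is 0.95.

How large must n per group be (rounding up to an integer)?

Standardized effect: d = |μ_{profile 1} − μ_{profile 2}| / σ = |16.6 − 15.4| / 1.9 = 0.6316
Set Φ(δ − 1.645) = 0.95; then δ − 1.645 = Φ⁻¹(0.95) = 1.645, giving δ = 3.290.
δ = d·√(n/2) ⇒ n = 2(δ/d)² = 2 × (3.290 / 0.6316)² = 54.26.
Round up to the next whole unit.

n = 55 per group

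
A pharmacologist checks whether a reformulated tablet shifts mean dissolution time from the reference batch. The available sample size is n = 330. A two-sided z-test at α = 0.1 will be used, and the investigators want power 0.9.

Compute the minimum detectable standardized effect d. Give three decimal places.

Required noncentrality: δ = z_{0.05} + z_{0.10} = 1.645 + 1.282 = 2.926.
(Lower-tail contribution to power is negligible for δ > 0.)
δ = d·√n ⇒ d = δ/√n = 2.926/√330 = 0.1611.

d ≈ 0.161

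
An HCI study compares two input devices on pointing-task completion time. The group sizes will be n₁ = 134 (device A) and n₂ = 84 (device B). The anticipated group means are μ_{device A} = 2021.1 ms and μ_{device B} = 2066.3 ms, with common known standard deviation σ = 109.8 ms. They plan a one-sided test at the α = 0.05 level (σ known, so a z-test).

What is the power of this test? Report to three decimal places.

Power ≈ 0.905

Standardized effect: d = |μ_{device A} − μ_{device B}| / σ = |2021.1 − 2066.3| / 109.8 = 0.4117
Noncentrality parameter: λ = d / √(1/n₁ + 1/n₂) = 0.4117 / √(1/134 + 1/84) = 2.9580
Critical value for a one-sided test at α = 0.05: z_α = 1.645.
Power = P(Z > 1.645 − λ) = Φ(1.313) = 0.9054.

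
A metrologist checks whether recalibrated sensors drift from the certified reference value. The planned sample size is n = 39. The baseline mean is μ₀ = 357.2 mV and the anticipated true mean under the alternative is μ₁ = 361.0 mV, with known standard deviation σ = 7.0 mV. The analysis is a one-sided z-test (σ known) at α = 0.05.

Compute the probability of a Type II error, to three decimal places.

β ≈ 0.040

Standardized effect: d = |μ₁ − μ₀| / σ = |361.0 − 357.2| / 7.0 = 0.5429
Noncentrality parameter: δ = d·√n = 0.5429 × √39 = 3.3901
One-sided α = 0.05 → critical value z_{0.05} = 1.645.
Power = Φ(δ − 1.645) = Φ(1.745) = 0.9595.
Type II error: β = 1 − power = 1 − 0.9595 = 0.0405.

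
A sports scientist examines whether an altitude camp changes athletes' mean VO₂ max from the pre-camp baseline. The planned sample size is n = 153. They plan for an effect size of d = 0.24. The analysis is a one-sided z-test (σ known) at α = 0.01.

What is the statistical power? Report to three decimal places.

Noncentrality parameter: δ = d·√n = 0.24 × √153 = 2.9686
One-sided α = 0.01 → critical value z_{0.01} = 2.326.
Power = Φ(δ − 2.326) = Φ(0.642) = 0.7397.

Power ≈ 0.740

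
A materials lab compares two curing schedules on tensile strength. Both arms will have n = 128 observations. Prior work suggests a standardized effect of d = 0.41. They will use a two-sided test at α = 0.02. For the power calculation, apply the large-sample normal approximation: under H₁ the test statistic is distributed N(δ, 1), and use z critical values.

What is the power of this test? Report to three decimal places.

Noncentrality parameter: δ = d·√(n/2) = 0.41 × √(128/2) = 3.2800
Two-sided α = 0.02 → critical value z_{0.01} = 2.326.
Power = Φ(δ − 2.326) + Φ(−δ − 2.326) = Φ(0.954) + Φ(-5.606) = 0.8299 + 0.0000 = 0.8299.

Power ≈ 0.830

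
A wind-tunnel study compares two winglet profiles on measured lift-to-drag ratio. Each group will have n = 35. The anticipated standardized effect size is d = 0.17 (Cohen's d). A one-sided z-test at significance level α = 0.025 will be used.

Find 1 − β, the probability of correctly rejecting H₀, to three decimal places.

Power ≈ 0.106

Noncentrality parameter: λ = d·√(n/2) = 0.17 × √(35/2) = 0.7112
Critical value for a one-sided test at α = 0.025: z_α = 1.960.
Power = P(Z > 1.960 − λ) = Φ(-1.249) = 0.1059.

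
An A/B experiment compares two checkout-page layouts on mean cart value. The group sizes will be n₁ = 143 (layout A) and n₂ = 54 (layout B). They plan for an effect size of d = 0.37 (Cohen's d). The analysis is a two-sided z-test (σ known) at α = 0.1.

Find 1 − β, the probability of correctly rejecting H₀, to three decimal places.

Power ≈ 0.749

Noncentrality parameter: λ = d / √(1/n₁ + 1/n₂) = 0.37 / √(1/143 + 1/54) = 2.3165
Two-sided α = 0.1 → critical value z_{0.05} = 1.645.
Power = Φ(λ − 1.645) + Φ(−λ − 1.645) = Φ(0.672) + Φ(-3.961) = 0.7491 + 0.0000 = 0.7491.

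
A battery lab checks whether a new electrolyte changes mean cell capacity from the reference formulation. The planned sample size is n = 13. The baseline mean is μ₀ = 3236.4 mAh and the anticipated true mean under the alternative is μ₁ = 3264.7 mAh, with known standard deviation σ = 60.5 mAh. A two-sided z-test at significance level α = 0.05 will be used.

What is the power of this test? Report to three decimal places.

Standardized effect: d = |μ₁ − μ₀| / σ = |3264.7 − 3236.4| / 60.5 = 0.4678
Noncentrality parameter: δ = d·√n = 0.4678 × √13 = 1.6866
Two-sided α = 0.05 → critical value z_{0.025} = 1.960.
Power = Φ(δ − 1.960) + Φ(−δ − 1.960) = Φ(-0.273) + Φ(-3.647) = 0.3923 + 0.0001 = 0.3924.

Power ≈ 0.392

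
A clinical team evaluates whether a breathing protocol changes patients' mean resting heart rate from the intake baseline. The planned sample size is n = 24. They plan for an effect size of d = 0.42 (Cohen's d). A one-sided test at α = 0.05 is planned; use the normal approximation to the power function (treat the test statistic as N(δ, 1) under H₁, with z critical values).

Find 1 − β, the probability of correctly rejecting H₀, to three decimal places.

Power ≈ 0.660

Noncentrality parameter: δ = d·√n = 0.42 × √24 = 2.0576
Critical value for a one-sided test at α = 0.05: z_α = 1.645.
Power = Φ(δ − 1.645) = Φ(0.413) = 0.6601.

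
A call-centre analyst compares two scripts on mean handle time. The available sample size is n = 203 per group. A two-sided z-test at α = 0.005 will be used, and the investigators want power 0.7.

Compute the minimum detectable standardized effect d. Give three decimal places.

Need Φ(δ − 2.807) = 0.7, so δ = 2.807 + 0.524 = 3.331.
(Lower-tail contribution to power is negligible for δ > 0.)
δ = d·√(n/2) ⇒ d = δ/√(n/2) = 3.331/√(203/2) = 0.3307.

d ≈ 0.331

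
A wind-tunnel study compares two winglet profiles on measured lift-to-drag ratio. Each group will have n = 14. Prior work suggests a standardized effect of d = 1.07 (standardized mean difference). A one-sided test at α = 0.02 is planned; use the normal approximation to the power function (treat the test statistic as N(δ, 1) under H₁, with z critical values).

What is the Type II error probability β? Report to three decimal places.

β ≈ 0.219

Noncentrality parameter: δ = d·√(n/2) = 1.07 × √(14/2) = 2.8310
One-sided α = 0.02 → critical value z_{0.02} = 2.054.
Power = P(Z > 2.054 − δ) = Φ(0.777) = 0.7815.
Type II error: β = 1 − power = 1 − 0.7815 = 0.2185.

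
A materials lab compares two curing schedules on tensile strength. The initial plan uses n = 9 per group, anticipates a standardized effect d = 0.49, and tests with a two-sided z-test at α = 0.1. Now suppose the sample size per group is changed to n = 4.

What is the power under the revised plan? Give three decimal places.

Power ≈ 0.180

With n = 4 per group: δ = d·√(n/2) = 0.49 × √(4/2) = 0.6930. Critical value z_{0.05} = 1.645.
Revised power = Φ(δ − 1.645) + Φ(−δ − 1.645) = Φ(-0.952) + Φ(-2.338) = 0.1706 + 0.0097 = 0.1803.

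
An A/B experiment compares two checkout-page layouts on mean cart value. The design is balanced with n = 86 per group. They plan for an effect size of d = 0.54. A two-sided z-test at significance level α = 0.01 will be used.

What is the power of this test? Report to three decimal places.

Noncentrality parameter: δ = d·√(n/2) = 0.54 × √(86/2) = 3.5410
Two-sided α = 0.01 → critical value z_{0.005} = 2.576.
Power = Φ(δ − 2.576) + Φ(−δ − 2.576) = Φ(0.965) + Φ(-6.117) = 0.8328 + 0.0000 = 0.8328.

Power ≈ 0.833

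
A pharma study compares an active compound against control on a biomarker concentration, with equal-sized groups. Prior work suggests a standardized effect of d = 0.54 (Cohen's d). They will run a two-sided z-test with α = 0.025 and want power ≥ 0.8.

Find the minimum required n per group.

n = 66 per group

For power 0.8 need Φ(δ − z_{0.0125}) = 0.8, so δ = z_{0.0125} + z_{0.20} = 2.241 + 0.842 = 3.083.
(The Φ(−δ − z_{α/2}) term is vanishingly small for δ > 0 and is dropped in the standard sample-size formula.)
δ = d·√(n/2) ⇒ n = 2(δ/d)² = 2 × (3.083 / 0.54)² = 65.19.
Rounding up, n = 66 per group.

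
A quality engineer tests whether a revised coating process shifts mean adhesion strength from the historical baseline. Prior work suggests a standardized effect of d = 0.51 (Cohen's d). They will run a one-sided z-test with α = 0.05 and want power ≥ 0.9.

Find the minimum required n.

n = 33

Set Φ(δ − 1.645) = 0.9; then δ − 1.645 = Φ⁻¹(0.9) = 1.282, giving δ = 2.926.
δ = d·√n ⇒ n = (δ/d)² = (2.926 / 0.51)² = 32.93.
Rounding up, n = 33.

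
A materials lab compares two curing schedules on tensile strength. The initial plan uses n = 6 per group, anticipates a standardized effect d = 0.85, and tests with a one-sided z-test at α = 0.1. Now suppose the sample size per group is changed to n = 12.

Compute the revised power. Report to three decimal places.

Power ≈ 0.788

With n = 12 per group: δ = d·√(n/2) = 0.85 × √(12/2) = 2.0821. Critical value z_{0.1} = 1.282.
Revised power = P(Z > 1.282 − δ) = Φ(0.801) = 0.7883.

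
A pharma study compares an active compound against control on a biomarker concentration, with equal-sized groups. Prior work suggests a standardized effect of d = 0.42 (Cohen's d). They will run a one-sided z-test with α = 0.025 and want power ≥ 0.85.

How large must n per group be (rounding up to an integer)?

n = 102 per group

Set Φ(δ − 1.960) = 0.85; then δ − 1.960 = Φ⁻¹(0.85) = 1.036, giving δ = 2.996.
δ = d·√(n/2) ⇒ n = 2(δ/d)² = 2 × (2.996 / 0.42)² = 101.80.
Round up to the next whole unit.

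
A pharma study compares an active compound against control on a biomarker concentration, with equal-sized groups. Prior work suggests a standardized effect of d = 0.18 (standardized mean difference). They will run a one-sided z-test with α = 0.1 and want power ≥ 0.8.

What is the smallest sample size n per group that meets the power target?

Set Φ(δ − 1.282) = 0.8; then δ − 1.282 = Φ⁻¹(0.8) = 0.842, giving δ = 2.123.
δ = d·√(n/2) ⇒ n = 2(δ/d)² = 2 × (2.123 / 0.18)² = 278.26.
Rounding up, n = 279 per group.

n = 279 per group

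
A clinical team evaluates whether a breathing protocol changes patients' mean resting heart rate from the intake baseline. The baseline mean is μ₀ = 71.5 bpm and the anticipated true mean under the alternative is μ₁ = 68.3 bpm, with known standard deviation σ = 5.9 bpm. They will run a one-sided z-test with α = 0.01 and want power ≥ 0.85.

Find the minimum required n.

n = 39

Standardized effect: d = |μ₁ − μ₀| / σ = |68.3 − 71.5| / 5.9 = 0.5424
For power 0.85 need Φ(δ − z_{0.01}) = 0.85, so δ = z_{0.01} + z_{0.15} = 2.326 + 1.036 = 3.363.
δ = d·√n ⇒ n = (δ/d)² = (3.363 / 0.5424)² = 38.44.
Rounding up, n = 39.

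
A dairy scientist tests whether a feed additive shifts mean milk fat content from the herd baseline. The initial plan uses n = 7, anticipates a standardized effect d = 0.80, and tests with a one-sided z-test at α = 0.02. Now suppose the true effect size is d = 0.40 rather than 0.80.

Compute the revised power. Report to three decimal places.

Power ≈ 0.160

With d = 0.40: δ = d·√n = 0.40 × √7 = 1.0583. Critical value z_{0.02} = 2.054.
Revised power = P(Z > 2.054 − δ) = Φ(-0.995) = 0.1598.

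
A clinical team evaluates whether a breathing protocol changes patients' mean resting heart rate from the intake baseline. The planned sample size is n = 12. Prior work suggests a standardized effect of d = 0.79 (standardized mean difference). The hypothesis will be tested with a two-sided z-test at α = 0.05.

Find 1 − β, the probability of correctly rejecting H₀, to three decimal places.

Noncentrality parameter: δ = d·√n = 0.79 × √12 = 2.7366
Critical value for a two-sided test at α = 0.05: z_{α/2} = 1.960.
Power = Φ(δ − 1.960) + Φ(−δ − 1.960) = Φ(0.777) + Φ(-4.697) = 0.7813 + 0.0000 = 0.7813.

Power ≈ 0.781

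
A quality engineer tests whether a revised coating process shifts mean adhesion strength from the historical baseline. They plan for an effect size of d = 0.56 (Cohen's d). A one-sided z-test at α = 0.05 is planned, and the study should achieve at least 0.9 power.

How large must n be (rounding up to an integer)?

n = 28

Set Φ(δ − 1.645) = 0.9; then δ − 1.645 = Φ⁻¹(0.9) = 1.282, giving δ = 2.926.
δ = d·√n ⇒ n = (δ/d)² = (2.926 / 0.56)² = 27.31.
Round up to the next whole unit.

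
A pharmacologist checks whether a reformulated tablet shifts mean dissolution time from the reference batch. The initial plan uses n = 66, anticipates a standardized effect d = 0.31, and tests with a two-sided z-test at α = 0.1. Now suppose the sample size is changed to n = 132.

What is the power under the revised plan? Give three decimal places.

Power ≈ 0.972

With n = 132: δ = d·√n = 0.31 × √132 = 3.5616. Critical value z_{0.05} = 1.645.
Revised power = Φ(δ − 1.645) + Φ(−δ − 1.645) = Φ(1.917) + Φ(-5.206) = 0.9724 + 0.0000 = 0.9724.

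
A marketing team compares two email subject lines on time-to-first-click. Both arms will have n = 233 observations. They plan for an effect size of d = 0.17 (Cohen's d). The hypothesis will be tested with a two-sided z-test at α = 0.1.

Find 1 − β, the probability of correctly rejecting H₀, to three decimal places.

Power ≈ 0.576

Noncentrality parameter: δ = d·√(n/2) = 0.17 × √(233/2) = 1.8349
Critical value for a two-sided test at α = 0.1: z_{α/2} = 1.645.
Power = Φ(δ − 1.645) + Φ(−δ − 1.645) = Φ(0.190) + Φ(-3.480) = 0.5754 + 0.0003 = 0.5756.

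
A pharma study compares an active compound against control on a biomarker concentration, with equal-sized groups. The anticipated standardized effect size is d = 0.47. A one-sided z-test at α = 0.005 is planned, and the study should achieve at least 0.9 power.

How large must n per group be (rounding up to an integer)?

Set Φ(δ − 2.576) = 0.9; then δ − 2.576 = Φ⁻¹(0.9) = 1.282, giving δ = 3.857.
δ = d·√(n/2) ⇒ n = 2(δ/d)² = 2 × (3.857 / 0.47)² = 134.72.
Rounding up, n = 135 per group.

n = 135 per group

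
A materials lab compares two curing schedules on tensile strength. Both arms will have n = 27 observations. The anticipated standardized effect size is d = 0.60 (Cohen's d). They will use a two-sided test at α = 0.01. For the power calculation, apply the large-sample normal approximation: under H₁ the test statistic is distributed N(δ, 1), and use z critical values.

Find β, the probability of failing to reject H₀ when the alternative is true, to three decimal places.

β ≈ 0.645

Noncentrality parameter: δ = d·√(n/2) = 0.60 × √(27/2) = 2.2045
Two-sided α = 0.01 → critical value z_{0.005} = 2.576.
Power = Φ(δ − 2.576) + Φ(−δ − 2.576) = Φ(-0.371) + Φ(-4.780) = 0.3552 + 0.0000 = 0.3552.
Type II error: β = 1 − power = 1 − 0.3552 = 0.6448.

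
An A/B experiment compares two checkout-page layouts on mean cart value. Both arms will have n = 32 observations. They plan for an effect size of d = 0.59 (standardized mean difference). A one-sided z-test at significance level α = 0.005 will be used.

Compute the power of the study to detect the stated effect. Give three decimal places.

Noncentrality parameter: δ = d·√(n/2) = 0.59 × √(32/2) = 2.3600
One-sided α = 0.005 → critical value z_{0.005} = 2.576.
Power = Φ(δ − 2.576) = Φ(-0.216) = 0.4146.

Power ≈ 0.415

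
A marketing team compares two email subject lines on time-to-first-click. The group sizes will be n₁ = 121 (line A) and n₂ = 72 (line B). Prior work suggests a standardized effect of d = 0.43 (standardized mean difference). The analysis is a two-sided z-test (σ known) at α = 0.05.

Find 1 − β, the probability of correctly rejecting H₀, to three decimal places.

Noncentrality parameter: δ = d / √(1/n₁ + 1/n₂) = 0.43 / √(1/121 + 1/72) = 2.8890
Critical value for a two-sided test at α = 0.05: z_{α/2} = 1.960.
Power = Φ(δ − 1.960) + Φ(−δ − 1.960) = Φ(0.929) + Φ(-4.849) = 0.8236 + 0.0000 = 0.8236.

Power ≈ 0.824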